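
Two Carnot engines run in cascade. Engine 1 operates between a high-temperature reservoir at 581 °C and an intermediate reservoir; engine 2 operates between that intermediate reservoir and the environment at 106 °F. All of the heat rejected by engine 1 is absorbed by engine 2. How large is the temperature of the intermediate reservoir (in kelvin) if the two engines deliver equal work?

T_H = 581 °C → 581 + 273.15 = 854.15 K.
T_C = 106 °F → (106 − 32) × 5/9 = 41.11 °C = 314.26 K.
For reversible stages Q_m = Q_H·(T_m/T_H). Setting W₁ = Q_H(1 − T_m/T_H) equal to W₂ = Q_m(1 − T_C/T_m) = Q_H·(T_m − T_C)/T_H gives T_H − T_m = T_m − T_C, so T_m = (T_H + T_C)/2 = (854.15 + 314.26)/2 = 584 K.

T_m ≈ 584 K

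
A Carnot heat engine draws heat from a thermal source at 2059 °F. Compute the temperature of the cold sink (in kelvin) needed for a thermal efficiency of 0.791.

T_C ≈ 292.4 K

T_H = 2059 °F → (2059 − 32) × 5/9 = 1126.11 °C = 1399.26 K.
From η = 1 − T_C/T_H, T_C = T_H·(1 − η) = 1399.26 × (1 − 0.791) = 292.4 K.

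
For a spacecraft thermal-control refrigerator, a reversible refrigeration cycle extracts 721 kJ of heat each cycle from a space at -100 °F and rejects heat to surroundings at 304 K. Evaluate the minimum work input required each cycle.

W_in ≈ 375.9 kJ

T_C = -100 °F → (-100 − 32) × 5/9 = -73.33 °C = 199.82 K.
For a reversible refrigerator, COP_R = T_C/(T_H − T_C) = 199.82/104.18 = 1.9179.
W = Q_C/COP_R = 721/1.9179 = 375.9 kJ.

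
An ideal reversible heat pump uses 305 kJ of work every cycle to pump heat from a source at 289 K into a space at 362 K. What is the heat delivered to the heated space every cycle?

Q_H ≈ 1510 kJ

Reversible heating COP: COP_HP = T_H/(T_H − T_C) = 362.00/73.00 = 4.9589.
Q_H = COP_HP · W = 4.9589 × 305 = 1510 kJ.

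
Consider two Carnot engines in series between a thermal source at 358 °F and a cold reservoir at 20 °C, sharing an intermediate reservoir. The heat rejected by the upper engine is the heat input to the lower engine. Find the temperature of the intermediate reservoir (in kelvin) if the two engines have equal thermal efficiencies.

T_H = 358 °F → (358 − 32) × 5/9 = 181.11 °C = 454.26 K.
T_C = 20 °C → 20 + 273.15 = 293.15 K.
Equal efficiencies require 1 − T_m/T_H = 1 − T_C/T_m, i.e. T_m/T_H = T_C/T_m, so T_m = √(T_H·T_C) = √(454.26 × 293.15) = 365 K.

T_m ≈ 365 K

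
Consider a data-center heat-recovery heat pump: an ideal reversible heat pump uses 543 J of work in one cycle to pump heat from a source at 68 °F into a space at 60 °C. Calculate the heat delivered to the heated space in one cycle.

T_H = 60 °C → 60 + 273.15 = 333.15 K.
T_C = 68 °F → (68 − 32) × 5/9 = 20.00 °C = 293.15 K.
COP_HP = T_H/(T_H − T_C) = 333.15/40.00 = 8.3287.
Q_H = COP_HP · W = 8.3287 × 543 = 4520 J.

Q_H ≈ 4520 J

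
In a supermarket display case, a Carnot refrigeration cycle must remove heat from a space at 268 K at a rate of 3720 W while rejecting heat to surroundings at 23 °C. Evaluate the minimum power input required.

Ẇ_in ≈ 391 W

T_H = 23 °C → 23 + 273.15 = 296.15 K.
The reversible coefficient of performance is COP_R = T_C/(T_H − T_C) = 268.00/28.15 = 9.5204.
W = Q_C/COP_R = 3720/9.5204 = 391 W.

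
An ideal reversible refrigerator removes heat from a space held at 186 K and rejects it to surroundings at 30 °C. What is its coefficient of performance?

T_H = 30 °C → 30 + 273.15 = 303.15 K.
The reversible coefficient of performance is COP_R = T_C/(T_H − T_C) = 186.00/(303.15 − 186.00) = 1.588.

COP_R ≈ 1.588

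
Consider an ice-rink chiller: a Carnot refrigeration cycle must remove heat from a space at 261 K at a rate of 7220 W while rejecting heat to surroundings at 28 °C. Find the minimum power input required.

Ẇ_in ≈ 1111 W

T_H = 28 °C → 28 + 273.15 = 301.15 K.
For a reversible refrigerator, COP_R = T_C/(T_H − T_C) = 261.00/40.15 = 6.5006.
W = Q_C/COP_R = 7220/6.5006 = 1111 W.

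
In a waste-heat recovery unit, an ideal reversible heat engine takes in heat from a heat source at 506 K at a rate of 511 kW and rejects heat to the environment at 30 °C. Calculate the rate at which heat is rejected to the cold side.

Q̇_C ≈ 306 kW

T_C = 30 °C → 30 + 273.15 = 303.15 K.
η_rev = 1 − T_C/T_H = 1 − 303.15/506.00 = 0.4009.
For a reversible cycle Q_C/Q_H = T_C/T_H, so Q_C = 511 × 303.15/506.00 = 306 kW.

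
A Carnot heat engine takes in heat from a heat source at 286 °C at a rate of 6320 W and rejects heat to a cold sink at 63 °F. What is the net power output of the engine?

Ẇ ≈ 3038 W

T_H = 286 °C → 286 + 273.15 = 559.15 K.
T_C = 63 °F → (63 − 32) × 5/9 = 17.22 °C = 290.37 K.
The Carnot efficiency is η = 1 − T_C/T_H = 1 − 290.37/559.15 = 0.4807.
W = η·Q_H = 0.4807 × 6320 = 3038 W.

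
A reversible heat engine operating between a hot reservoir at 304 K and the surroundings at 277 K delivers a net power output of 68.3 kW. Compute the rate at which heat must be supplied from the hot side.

Q̇_H ≈ 769 kW

Carnot efficiency: η = 1 − T_C/T_H = 1 − 277.00/304.00 = 0.0888.
Q_H = W/η = 68.3/0.0888 = 769 kW.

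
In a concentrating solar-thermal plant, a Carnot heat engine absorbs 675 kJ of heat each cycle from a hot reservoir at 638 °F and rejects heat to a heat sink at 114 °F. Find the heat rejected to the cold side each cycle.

T_H = 638 °F → (638 − 32) × 5/9 = 336.67 °C = 609.82 K.
T_C = 114 °F → (114 − 32) × 5/9 = 45.56 °C = 318.71 K.
Carnot efficiency: η = 1 − T_C/T_H = 1 − 318.71/609.82 = 0.4774.
For a reversible cycle Q_C/Q_H = T_C/T_H, so Q_C = 675 × 318.71/609.82 = 353 kJ.

Q_C ≈ 353 kJ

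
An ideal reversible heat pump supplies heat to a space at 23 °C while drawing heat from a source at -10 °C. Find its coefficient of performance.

COP_HP ≈ 8.974

T_H = 23 °C → 23 + 273.15 = 296.15 K.
T_C = -10 °C → -10 + 273.15 = 263.15 K.
The Carnot heat-pump COP is COP_HP = T_H/(T_H − T_C) = 296.15/(296.15 − 263.15) = 8.974.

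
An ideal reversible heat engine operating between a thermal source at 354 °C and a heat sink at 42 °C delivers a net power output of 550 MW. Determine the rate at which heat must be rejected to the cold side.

T_H = 354 °C → 354 + 273.15 = 627.15 K.
T_C = 42 °C → 42 + 273.15 = 315.15 K.
For a reversible engine, η = 1 − T_C/T_H = 1 − 315.15/627.15 = 0.4975.
Since Q_C/Q_H = T_C/T_H and Q_H = W/η, Q_C = W·T_C/(T_H − T_C) = 550 × 315.15/312.00 = 556 MW.

Q̇_C ≈ 556 MW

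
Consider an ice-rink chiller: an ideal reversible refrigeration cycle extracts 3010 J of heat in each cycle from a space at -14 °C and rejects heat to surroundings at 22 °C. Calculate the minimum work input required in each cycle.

W_in ≈ 418 J

T_H = 22 °C → 22 + 273.15 = 295.15 K.
T_C = -14 °C → -14 + 273.15 = 259.15 K.
For a reversible refrigerator, COP_R = T_C/(T_H − T_C) = 259.15/36.00 = 7.1986.
W = Q_C/COP_R = 3010/7.1986 = 418 J.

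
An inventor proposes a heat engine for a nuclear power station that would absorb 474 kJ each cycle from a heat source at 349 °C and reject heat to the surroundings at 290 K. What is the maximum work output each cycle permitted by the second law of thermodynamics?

W_max ≈ 253.1 kJ

T_H = 349 °C → 349 + 273.15 = 622.15 K.
By the Carnot theorem, η_max = 1 − T_C/T_H = 1 − 290.00/622.15 = 0.5339.
W_max = η_max · Q_H = 0.5339 × 474 = 253.1 kJ.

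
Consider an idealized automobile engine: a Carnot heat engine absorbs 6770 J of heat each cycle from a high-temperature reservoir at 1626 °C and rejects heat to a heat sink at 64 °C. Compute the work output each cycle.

T_H = 1626 °C → 1626 + 273.15 = 1899.15 K.
T_C = 64 °C → 64 + 273.15 = 337.15 K.
Since the cycle is reversible, η = 1 − T_C/T_H = 1 − 337.15/1899.15 = 0.8225.
W = η·Q_H = 0.8225 × 6770 = 5568 J.

W ≈ 5568 J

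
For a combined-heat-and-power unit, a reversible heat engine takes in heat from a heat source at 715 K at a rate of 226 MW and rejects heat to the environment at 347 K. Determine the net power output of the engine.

Ẇ ≈ 116 MW

Carnot efficiency: η = 1 − T_C/T_H = 1 − 347.00/715.00 = 0.5147.
W = η·Q_H = 0.5147 × 226 = 116 MW.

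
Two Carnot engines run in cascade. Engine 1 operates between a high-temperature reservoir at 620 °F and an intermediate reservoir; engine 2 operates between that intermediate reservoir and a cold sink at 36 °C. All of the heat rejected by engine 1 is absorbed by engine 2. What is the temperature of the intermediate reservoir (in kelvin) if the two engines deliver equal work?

T_H = 620 °F → (620 − 32) × 5/9 = 326.67 °C = 599.82 K.
T_C = 36 °C → 36 + 273.15 = 309.15 K.
For reversible stages Q_m = Q_H·(T_m/T_H). Setting W₁ = Q_H(1 − T_m/T_H) equal to W₂ = Q_m(1 − T_C/T_m) = Q_H·(T_m − T_C)/T_H gives T_H − T_m = T_m − T_C, so T_m = (T_H + T_C)/2 = (599.82 + 309.15)/2 = 454 K.

T_m ≈ 454 K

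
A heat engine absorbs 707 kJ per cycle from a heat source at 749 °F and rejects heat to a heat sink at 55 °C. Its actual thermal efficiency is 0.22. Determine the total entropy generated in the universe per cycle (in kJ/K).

T_H = 749 °F → (749 − 32) × 5/9 = 398.33 °C = 671.48 K.
T_C = 55 °C → 55 + 273.15 = 328.15 K.
W = η·Q_H = 0.22 × 707 = 155.5 kJ, so Q_C = Q_H − W = 551.5 kJ.
Entropy balance on the reservoirs: −Q_H/T_H = -1.053 kJ/K, +Q_C/T_C = 1.681 kJ/K.
ΔS_univ = −Q_H/T_H + Q_C/T_C = 0.628 kJ/K (> 0, since η = 0.22 < η_Carnot = 0.511).

ΔS_univ ≈ 0.628 kJ/K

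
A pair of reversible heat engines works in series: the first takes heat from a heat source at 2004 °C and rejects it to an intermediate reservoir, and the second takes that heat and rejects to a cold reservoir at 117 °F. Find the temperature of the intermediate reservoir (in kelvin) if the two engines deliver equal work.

T_m ≈ 1300 K

T_H = 2004 °C → 2004 + 273.15 = 2277.15 K.
T_C = 117 °F → (117 − 32) × 5/9 = 47.22 °C = 320.37 K.
For reversible stages Q_m = Q_H·(T_m/T_H). Setting W₁ = Q_H(1 − T_m/T_H) equal to W₂ = Q_m(1 − T_C/T_m) = Q_H·(T_m − T_C)/T_H gives T_H − T_m = T_m − T_C, so T_m = (T_H + T_C)/2 = (2277.15 + 320.37)/2 = 1300 K.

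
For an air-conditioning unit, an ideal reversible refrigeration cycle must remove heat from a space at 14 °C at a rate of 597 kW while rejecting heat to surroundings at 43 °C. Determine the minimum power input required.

T_H = 43 °C → 43 + 273.15 = 316.15 K.
T_C = 14 °C → 14 + 273.15 = 287.15 K.
Carnot COP: COP_R = T_C/(T_H − T_C) = 287.15/29.00 = 9.9017.
W = Q_C/COP_R = 597/9.9017 = 60.3 kW.

Ẇ_in ≈ 60.3 kW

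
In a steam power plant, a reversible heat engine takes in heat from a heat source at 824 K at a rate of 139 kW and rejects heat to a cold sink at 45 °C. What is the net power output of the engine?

Ẇ ≈ 85.3 kW

T_C = 45 °C → 45 + 273.15 = 318.15 K.
Since the cycle is reversible, η = 1 − T_C/T_H = 1 − 318.15/824.00 = 0.6139.
W = η·Q_H = 0.6139 × 139 = 85.3 kW.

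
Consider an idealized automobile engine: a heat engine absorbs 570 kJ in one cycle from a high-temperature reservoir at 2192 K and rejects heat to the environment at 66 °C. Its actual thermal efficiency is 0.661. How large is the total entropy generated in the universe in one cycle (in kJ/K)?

T_C = 66 °C → 66 + 273.15 = 339.15 K.
W = η·Q_H = 0.661 × 570 = 376.8 kJ, so Q_C = Q_H − W = 193.2 kJ.
The hot reservoir loses entropy Q_H/T_H = 570/2192.00 = 0.2600 kJ/K; the cold reservoir gains Q_C/T_C = 193.2/339.15 = 0.5697 kJ/K.
ΔS_univ = −Q_H/T_H + Q_C/T_C = 0.3097 kJ/K (> 0, since η = 0.661 < η_Carnot = 0.845).

ΔS_univ ≈ 0.3097 kJ/K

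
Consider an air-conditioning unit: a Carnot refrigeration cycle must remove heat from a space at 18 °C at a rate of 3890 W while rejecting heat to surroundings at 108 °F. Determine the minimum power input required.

Ẇ_in ≈ 323.6 W

T_H = 108 °F → (108 − 32) × 5/9 = 42.22 °C = 315.37 K.
T_C = 18 °C → 18 + 273.15 = 291.15 K.
COP_R = T_C/(T_H − T_C) = 291.15/24.22 = 12.0200.
W = Q_C/COP_R = 3890/12.0200 = 323.6 W.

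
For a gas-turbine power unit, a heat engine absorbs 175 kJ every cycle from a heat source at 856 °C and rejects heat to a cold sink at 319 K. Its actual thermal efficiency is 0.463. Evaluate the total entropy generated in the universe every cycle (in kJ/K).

ΔS_univ ≈ 0.140 kJ/K

T_H = 856 °C → 856 + 273.15 = 1129.15 K.
W = η·Q_H = 0.463 × 175 = 81.03 kJ, so Q_C = Q_H − W = 93.97 kJ.
Reservoir entropy changes: ΔS_H = −Q_H/T_H = −175/1129.15 = -0.1550 kJ/K and ΔS_C = +Q_C/T_C = 93.97/319.00 = 0.2946 kJ/K.
ΔS_univ = −Q_H/T_H + Q_C/T_C = 0.140 kJ/K (> 0, since η = 0.463 < η_Carnot = 0.717).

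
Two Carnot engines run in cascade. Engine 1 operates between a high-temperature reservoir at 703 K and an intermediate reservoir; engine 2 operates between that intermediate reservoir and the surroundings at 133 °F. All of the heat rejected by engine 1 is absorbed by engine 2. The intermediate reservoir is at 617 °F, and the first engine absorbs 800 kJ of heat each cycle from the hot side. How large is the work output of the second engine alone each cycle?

T_C = 133 °F → (133 − 32) × 5/9 = 56.11 °C = 329.26 K.
T_m = 617 °F → (617 − 32) × 5/9 = 325.00 °C = 598.15 K.
Heat entering the second stage: Q_m = Q_H·(T_m/T_H) = 800 × 598.15/703.00 = 681 kJ.
Second-stage efficiency η₂ = 1 − T_C/T_m = 1 − 329.26/598.15 = 0.4495, so W₂ = η₂·Q_m = 306 kJ.

W₂ ≈ 306 kJ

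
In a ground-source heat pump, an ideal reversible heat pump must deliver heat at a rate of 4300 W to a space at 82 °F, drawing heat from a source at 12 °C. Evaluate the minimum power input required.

Ẇ_in ≈ 225 W

T_H = 82 °F → (82 − 32) × 5/9 = 27.78 °C = 300.93 K.
T_C = 12 °C → 12 + 273.15 = 285.15 K.
The Carnot heat-pump COP is COP_HP = T_H/(T_H − T_C) = 300.93/15.78 = 19.0729.
W = Q_H/COP_HP = 4300/19.0729 = 225 W.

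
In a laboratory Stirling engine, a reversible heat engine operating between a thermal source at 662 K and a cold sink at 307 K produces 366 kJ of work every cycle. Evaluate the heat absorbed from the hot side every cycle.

Q_H ≈ 683 kJ

The Carnot efficiency is η = 1 − T_C/T_H = 1 − 307.00/662.00 = 0.5363.
Q_H = W/η = 366/0.5363 = 683 kJ.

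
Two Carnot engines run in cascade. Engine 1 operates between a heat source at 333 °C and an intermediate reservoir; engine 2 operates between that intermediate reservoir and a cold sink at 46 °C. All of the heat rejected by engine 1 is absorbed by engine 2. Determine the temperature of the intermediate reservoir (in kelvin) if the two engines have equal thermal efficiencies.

T_m ≈ 440 K

T_H = 333 °C → 333 + 273.15 = 606.15 K.
T_C = 46 °C → 46 + 273.15 = 319.15 K.
Equal efficiencies require 1 − T_m/T_H = 1 − T_C/T_m, i.e. T_m/T_H = T_C/T_m, so T_m = √(T_H·T_C) = √(606.15 × 319.15) = 440 K.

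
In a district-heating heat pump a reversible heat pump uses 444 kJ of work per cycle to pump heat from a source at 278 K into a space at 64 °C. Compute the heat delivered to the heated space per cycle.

T_H = 64 °C → 64 + 273.15 = 337.15 K.
Reversible heating COP: COP_HP = T_H/(T_H − T_C) = 337.15/59.15 = 5.6999.
Q_H = COP_HP · W = 5.6999 × 444 = 2530 kJ.

Q_H ≈ 2530 kJ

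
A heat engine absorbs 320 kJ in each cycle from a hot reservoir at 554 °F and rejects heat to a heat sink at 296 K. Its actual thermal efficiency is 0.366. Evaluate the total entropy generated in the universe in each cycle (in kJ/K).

T_H = 554 °F → (554 − 32) × 5/9 = 290.00 °C = 563.15 K.
W = η·Q_H = 0.366 × 320 = 117.1 kJ, so Q_C = Q_H − W = 202.9 kJ.
The hot reservoir loses entropy Q_H/T_H = 320/563.15 = 0.5682 kJ/K; the cold reservoir gains Q_C/T_C = 202.9/296.00 = 0.6854 kJ/K.
ΔS_univ = −Q_H/T_H + Q_C/T_C = 0.117 kJ/K (> 0, since η = 0.366 < η_Carnot = 0.474).

ΔS_univ ≈ 0.117 kJ/K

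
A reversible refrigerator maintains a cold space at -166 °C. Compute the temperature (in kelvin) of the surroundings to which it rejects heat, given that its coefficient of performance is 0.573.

T_C = -166 °C → -166 + 273.15 = 107.15 K.
COP_R = T_C/(T_H − T_C) ⇒ T_H = T_C·(1 + 1/COP_R) = 107.15 × (1 + 1/0.573) = 294 K.

T_H ≈ 294 K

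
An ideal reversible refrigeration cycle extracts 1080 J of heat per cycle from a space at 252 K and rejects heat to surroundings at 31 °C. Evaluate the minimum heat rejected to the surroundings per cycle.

Q_H ≈ 1304 J

T_H = 31 °C → 31 + 273.15 = 304.15 K.
For a reversible cycle Q_H/Q_C = T_H/T_C, so Q_H = Q_C·T_H/T_C = 1080 × 304.15/252.00 = 1304 J.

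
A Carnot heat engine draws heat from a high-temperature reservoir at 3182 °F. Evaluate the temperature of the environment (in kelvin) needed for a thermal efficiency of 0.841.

T_H = 3182 °F → (3182 − 32) × 5/9 = 1750.00 °C = 2023.15 K.
From η = 1 − T_C/T_H, T_C = T_H·(1 − η) = 2023.15 × (1 − 0.841) = 322 K.

T_C ≈ 322 K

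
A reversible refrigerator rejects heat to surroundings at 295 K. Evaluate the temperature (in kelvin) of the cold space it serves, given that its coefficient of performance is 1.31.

COP_R = T_C/(T_H − T_C) ⇒ T_C = T_H·COP_R/(1 + COP_R) = 295.00 × 1.31/(1 + 1.31) = 167 K.

T_C ≈ 167 K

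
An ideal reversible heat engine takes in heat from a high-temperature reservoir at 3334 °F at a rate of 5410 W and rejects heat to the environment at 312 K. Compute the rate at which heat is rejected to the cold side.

Q̇_C ≈ 800.9 W

T_H = 3334 °F → (3334 − 32) × 5/9 = 1834.44 °C = 2107.59 K.
For a reversible engine, η = 1 − T_C/T_H = 1 − 312.00/2107.59 = 0.8520.
For a reversible cycle Q_C/Q_H = T_C/T_H, so Q_C = 5410 × 312.00/2107.59 = 800.9 W.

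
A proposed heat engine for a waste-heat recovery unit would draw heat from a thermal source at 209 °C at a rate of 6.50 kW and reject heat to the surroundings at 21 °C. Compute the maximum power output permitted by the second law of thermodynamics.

Ẇ_max ≈ 2.53 kW

T_H = 209 °C → 209 + 273.15 = 482.15 K.
T_C = 21 °C → 21 + 273.15 = 294.15 K.
By the Carnot theorem, η_max = 1 − T_C/T_H = 1 − 294.15/482.15 = 0.3899.
W_max = η_max · Q_H = 0.3899 × 6.50 = 2.53 kW.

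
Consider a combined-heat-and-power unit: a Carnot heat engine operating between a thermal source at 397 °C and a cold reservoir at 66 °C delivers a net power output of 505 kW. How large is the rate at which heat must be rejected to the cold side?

Q̇_C ≈ 517 kW

T_H = 397 °C → 397 + 273.15 = 670.15 K.
T_C = 66 °C → 66 + 273.15 = 339.15 K.
Since the cycle is reversible, η = 1 − T_C/T_H = 1 − 339.15/670.15 = 0.4939.
Since Q_C/Q_H = T_C/T_H and Q_H = W/η, Q_C = W·T_C/(T_H − T_C) = 505 × 339.15/331.00 = 517 kW.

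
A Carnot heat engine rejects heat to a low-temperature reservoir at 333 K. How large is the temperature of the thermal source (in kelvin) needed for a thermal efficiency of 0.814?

T_H ≈ 1790 K

From η = 1 − T_C/T_H, solving for T_H gives T_H = T_C/(1 − η) = 333.00/(1 − 0.814) = 1790 K.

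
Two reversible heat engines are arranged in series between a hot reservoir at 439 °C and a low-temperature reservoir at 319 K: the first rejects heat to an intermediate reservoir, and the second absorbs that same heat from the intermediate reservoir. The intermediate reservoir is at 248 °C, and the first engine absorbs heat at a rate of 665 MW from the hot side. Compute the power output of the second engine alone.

T_H = 439 °C → 439 + 273.15 = 712.15 K.
T_m = 248 °C → 248 + 273.15 = 521.15 K.
Heat entering the second stage: Q_m = Q_H·(T_m/T_H) = 665 × 521.15/712.15 = 486.6 MW.
Second-stage efficiency η₂ = 1 − T_C/T_m = 1 − 319.00/521.15 = 0.3879, so W₂ = η₂·Q_m = 188.8 MW.

Ẇ₂ ≈ 188.8 MW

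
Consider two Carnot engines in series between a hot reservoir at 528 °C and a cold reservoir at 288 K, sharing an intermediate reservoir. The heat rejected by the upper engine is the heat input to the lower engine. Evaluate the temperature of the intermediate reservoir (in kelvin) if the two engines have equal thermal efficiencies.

T_m ≈ 480.3 K

T_H = 528 °C → 528 + 273.15 = 801.15 K.
Equal efficiencies require 1 − T_m/T_H = 1 − T_C/T_m, i.e. T_m/T_H = T_C/T_m, so T_m = √(T_H·T_C) = √(801.15 × 288.00) = 480.3 K.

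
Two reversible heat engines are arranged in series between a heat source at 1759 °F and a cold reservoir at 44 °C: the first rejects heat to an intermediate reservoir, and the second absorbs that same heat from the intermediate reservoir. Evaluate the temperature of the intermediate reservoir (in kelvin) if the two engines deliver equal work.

T_m ≈ 775 K

T_H = 1759 °F → (1759 − 32) × 5/9 = 959.44 °C = 1232.59 K.
T_C = 44 °C → 44 + 273.15 = 317.15 K.
For reversible stages Q_m = Q_H·(T_m/T_H). Setting W₁ = Q_H(1 − T_m/T_H) equal to W₂ = Q_m(1 − T_C/T_m) = Q_H·(T_m − T_C)/T_H gives T_H − T_m = T_m − T_C, so T_m = (T_H + T_C)/2 = (1232.59 + 317.15)/2 = 775 K.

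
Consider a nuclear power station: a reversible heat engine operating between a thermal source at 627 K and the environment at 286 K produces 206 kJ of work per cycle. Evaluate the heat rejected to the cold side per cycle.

Carnot efficiency: η = 1 − T_C/T_H = 1 − 286.00/627.00 = 0.5439.
Since Q_C/Q_H = T_C/T_H and Q_H = W/η, Q_C = W·T_C/(T_H − T_C) = 206 × 286.00/341.00 = 172.8 kJ.

Q_C ≈ 172.8 kJ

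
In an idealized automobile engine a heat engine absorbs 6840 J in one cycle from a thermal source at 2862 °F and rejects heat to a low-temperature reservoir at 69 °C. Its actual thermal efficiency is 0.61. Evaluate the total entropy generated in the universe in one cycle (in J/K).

T_H = 2862 °F → (2862 − 32) × 5/9 = 1572.22 °C = 1845.37 K.
T_C = 69 °C → 69 + 273.15 = 342.15 K.
W = η·Q_H = 0.61 × 6840 = 4172 J, so Q_C = Q_H − W = 2668 J.
Entropy balance on the reservoirs: −Q_H/T_H = -3.707 J/K, +Q_C/T_C = 7.797 J/K.
ΔS_univ = −Q_H/T_H + Q_C/T_C = 4.09 J/K (> 0, since η = 0.61 < η_Carnot = 0.815).

ΔS_univ ≈ 4.09 J/K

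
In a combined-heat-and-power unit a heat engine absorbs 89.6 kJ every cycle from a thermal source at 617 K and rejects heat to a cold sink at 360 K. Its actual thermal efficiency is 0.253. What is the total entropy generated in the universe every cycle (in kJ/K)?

ΔS_univ ≈ 0.04070 kJ/K

W = η·Q_H = 0.253 × 89.6 = 22.67 kJ, so Q_C = Q_H − W = 66.93 kJ.
Reservoir entropy changes: ΔS_H = −Q_H/T_H = −89.6/617.00 = -0.1452 kJ/K and ΔS_C = +Q_C/T_C = 66.93/360.00 = 0.1859 kJ/K.
ΔS_univ = −Q_H/T_H + Q_C/T_C = 0.04070 kJ/K (> 0, since η = 0.253 < η_Carnot = 0.417).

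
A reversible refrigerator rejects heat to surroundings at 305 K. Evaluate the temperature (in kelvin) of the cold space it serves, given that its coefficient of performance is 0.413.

COP_R = T_C/(T_H − T_C) ⇒ T_C = T_H·COP_R/(1 + COP_R) = 305.00 × 0.413/(1 + 0.413) = 89.1 K.

T_C ≈ 89.1 K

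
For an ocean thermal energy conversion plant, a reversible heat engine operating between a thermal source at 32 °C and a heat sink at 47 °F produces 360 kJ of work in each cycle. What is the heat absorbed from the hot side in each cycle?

Q_H ≈ 4642 kJ

T_H = 32 °C → 32 + 273.15 = 305.15 K.
T_C = 47 °F → (47 − 32) × 5/9 = 8.33 °C = 281.48 K.
Since the cycle is reversible, η = 1 − T_C/T_H = 1 − 281.48/305.15 = 0.0776.
Q_H = W/η = 360/0.0776 = 4642 kJ.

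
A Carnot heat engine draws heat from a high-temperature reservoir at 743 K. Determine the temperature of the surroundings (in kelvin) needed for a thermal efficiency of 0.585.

From η = 1 − T_C/T_H, T_C = T_H·(1 − η) = 743.00 × (1 − 0.585) = 308.3 K.

T_C ≈ 308.3 K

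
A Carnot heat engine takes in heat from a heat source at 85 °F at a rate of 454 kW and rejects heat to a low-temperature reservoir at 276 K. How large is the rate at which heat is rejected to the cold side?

Q̇_C ≈ 414 kW

T_H = 85 °F → (85 − 32) × 5/9 = 29.44 °C = 302.59 K.
The Carnot efficiency is η = 1 − T_C/T_H = 1 − 276.00/302.59 = 0.0879.
For a reversible cycle Q_C/Q_H = T_C/T_H, so Q_C = 454 × 276.00/302.59 = 414 kW.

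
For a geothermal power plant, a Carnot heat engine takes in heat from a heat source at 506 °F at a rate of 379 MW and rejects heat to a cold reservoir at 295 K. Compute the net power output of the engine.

Ẇ ≈ 171 MW

T_H = 506 °F → (506 − 32) × 5/9 = 263.33 °C = 536.48 K.
For a reversible engine, η = 1 − T_C/T_H = 1 − 295.00/536.48 = 0.4501.
W = η·Q_H = 0.4501 × 379 = 171 MW.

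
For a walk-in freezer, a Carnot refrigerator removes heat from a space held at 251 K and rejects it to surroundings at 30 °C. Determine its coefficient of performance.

T_H = 30 °C → 30 + 273.15 = 303.15 K.
Carnot COP: COP_R = T_C/(T_H − T_C) = 251.00/(303.15 − 251.00) = 4.813.

COP_R ≈ 4.813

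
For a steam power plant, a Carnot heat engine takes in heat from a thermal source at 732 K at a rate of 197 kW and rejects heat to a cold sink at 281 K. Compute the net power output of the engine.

Carnot efficiency: η = 1 − T_C/T_H = 1 − 281.00/732.00 = 0.6161.
W = η·Q_H = 0.6161 × 197 = 121 kW.

Ẇ ≈ 121 kW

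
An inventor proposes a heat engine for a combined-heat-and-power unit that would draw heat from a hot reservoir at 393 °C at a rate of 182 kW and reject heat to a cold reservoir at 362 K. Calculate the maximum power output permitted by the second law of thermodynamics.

T_H = 393 °C → 393 + 273.15 = 666.15 K.
The second-law ceiling is the Carnot efficiency, η_max = 1 − T_C/T_H = 1 − 362.00/666.15 = 0.4566.
W_max = η_max · Q_H = 0.4566 × 182 = 83.1 kW.

Ẇ_max ≈ 83.1 kW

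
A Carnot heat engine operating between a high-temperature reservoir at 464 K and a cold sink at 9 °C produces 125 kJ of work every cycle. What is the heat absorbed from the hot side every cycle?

Q_H ≈ 319 kJ

T_C = 9 °C → 9 + 273.15 = 282.15 K.
η_rev = 1 − T_C/T_H = 1 − 282.15/464.00 = 0.3919.
Q_H = W/η = 125/0.3919 = 319 kJ.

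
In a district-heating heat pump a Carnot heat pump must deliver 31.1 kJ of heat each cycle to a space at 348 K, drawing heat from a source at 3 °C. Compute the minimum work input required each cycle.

T_C = 3 °C → 3 + 273.15 = 276.15 K.
The Carnot heat-pump COP is COP_HP = T_H/(T_H − T_C) = 348.00/71.85 = 4.8434.
W = Q_H/COP_HP = 31.1/4.8434 = 6.42 kJ.

W_in ≈ 6.42 kJ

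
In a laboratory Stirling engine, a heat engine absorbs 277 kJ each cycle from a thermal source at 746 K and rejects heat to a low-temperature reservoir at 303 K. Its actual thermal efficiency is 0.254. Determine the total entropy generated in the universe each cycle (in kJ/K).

ΔS_univ ≈ 0.311 kJ/K

W = η·Q_H = 0.254 × 277 = 70.36 kJ, so Q_C = Q_H − W = 206.6 kJ.
Entropy balance on the reservoirs: −Q_H/T_H = -0.3713 kJ/K, +Q_C/T_C = 0.6820 kJ/K.
ΔS_univ = −Q_H/T_H + Q_C/T_C = 0.311 kJ/K (> 0, since η = 0.254 < η_Carnot = 0.594).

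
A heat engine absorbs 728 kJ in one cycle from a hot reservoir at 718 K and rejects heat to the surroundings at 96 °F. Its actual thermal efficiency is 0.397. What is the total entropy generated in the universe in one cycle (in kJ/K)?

T_C = 96 °F → (96 − 32) × 5/9 = 35.56 °C = 308.71 K.
W = η·Q_H = 0.397 × 728 = 289.0 kJ, so Q_C = Q_H − W = 439.0 kJ.
The hot reservoir loses entropy Q_H/T_H = 728/718.00 = 1.014 kJ/K; the cold reservoir gains Q_C/T_C = 439.0/308.71 = 1.422 kJ/K.
ΔS_univ = −Q_H/T_H + Q_C/T_C = 0.408 kJ/K (> 0, since η = 0.397 < η_Carnot = 0.570).

ΔS_univ ≈ 0.408 kJ/K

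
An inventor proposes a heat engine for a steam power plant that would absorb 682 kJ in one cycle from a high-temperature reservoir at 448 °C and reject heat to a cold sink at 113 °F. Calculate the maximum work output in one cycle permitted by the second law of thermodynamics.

T_H = 448 °C → 448 + 273.15 = 721.15 K.
T_C = 113 °F → (113 − 32) × 5/9 = 45.00 °C = 318.15 K.
By the Carnot theorem, η_max = 1 − T_C/T_H = 1 − 318.15/721.15 = 0.5588.
W_max = η_max · Q_H = 0.5588 × 682 = 381.1 kJ.

W_max ≈ 381.1 kJ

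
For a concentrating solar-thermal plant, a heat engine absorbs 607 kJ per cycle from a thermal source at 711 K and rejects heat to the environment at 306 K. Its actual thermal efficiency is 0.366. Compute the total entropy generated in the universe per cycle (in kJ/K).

ΔS_univ ≈ 0.404 kJ/K

W = η·Q_H = 0.366 × 607 = 222.2 kJ, so Q_C = Q_H − W = 384.8 kJ.
The hot reservoir loses entropy Q_H/T_H = 607/711.00 = 0.8537 kJ/K; the cold reservoir gains Q_C/T_C = 384.8/306.00 = 1.258 kJ/K.
ΔS_univ = −Q_H/T_H + Q_C/T_C = 0.404 kJ/K (> 0, since η = 0.366 < η_Carnot = 0.570).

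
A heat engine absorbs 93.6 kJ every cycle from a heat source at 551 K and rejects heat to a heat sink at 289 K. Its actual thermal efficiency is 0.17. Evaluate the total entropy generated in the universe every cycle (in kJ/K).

W = η·Q_H = 0.17 × 93.6 = 15.91 kJ, so Q_C = Q_H − W = 77.69 kJ.
Entropy balance on the reservoirs: −Q_H/T_H = -0.1699 kJ/K, +Q_C/T_C = 0.2688 kJ/K.
ΔS_univ = −Q_H/T_H + Q_C/T_C = 0.09894 kJ/K (> 0, since η = 0.17 < η_Carnot = 0.475).

ΔS_univ ≈ 0.09894 kJ/K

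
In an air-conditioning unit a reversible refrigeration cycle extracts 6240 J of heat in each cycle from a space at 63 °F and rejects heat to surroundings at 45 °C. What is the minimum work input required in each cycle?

T_H = 45 °C → 45 + 273.15 = 318.15 K.
T_C = 63 °F → (63 − 32) × 5/9 = 17.22 °C = 290.37 K.
The reversible coefficient of performance is COP_R = T_C/(T_H − T_C) = 290.37/27.78 = 10.4534.
W = Q_C/COP_R = 6240/10.4534 = 597 J.

W_in ≈ 597 J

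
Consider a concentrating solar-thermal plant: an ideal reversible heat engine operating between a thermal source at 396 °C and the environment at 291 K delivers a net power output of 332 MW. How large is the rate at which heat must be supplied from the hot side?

Q̇_H ≈ 587 MW

T_H = 396 °C → 396 + 273.15 = 669.15 K.
The Carnot efficiency is η = 1 − T_C/T_H = 1 − 291.00/669.15 = 0.5651.
Q_H = W/η = 332/0.5651 = 587 MW.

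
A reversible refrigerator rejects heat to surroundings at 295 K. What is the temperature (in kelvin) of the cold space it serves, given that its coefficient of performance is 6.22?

COP_R = T_C/(T_H − T_C) ⇒ T_C = T_H·COP_R/(1 + COP_R) = 295.00 × 6.22/(1 + 6.22) = 254 K.

T_C ≈ 254 K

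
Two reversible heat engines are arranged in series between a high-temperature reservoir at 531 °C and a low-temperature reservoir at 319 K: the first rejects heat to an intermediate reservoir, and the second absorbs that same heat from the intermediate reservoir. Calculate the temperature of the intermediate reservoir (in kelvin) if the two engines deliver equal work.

T_m ≈ 562 K

T_H = 531 °C → 531 + 273.15 = 804.15 K.
For reversible stages Q_m = Q_H·(T_m/T_H). Setting W₁ = Q_H(1 − T_m/T_H) equal to W₂ = Q_m(1 − T_C/T_m) = Q_H·(T_m − T_C)/T_H gives T_H − T_m = T_m − T_C, so T_m = (T_H + T_C)/2 = (804.15 + 319.00)/2 = 562 K.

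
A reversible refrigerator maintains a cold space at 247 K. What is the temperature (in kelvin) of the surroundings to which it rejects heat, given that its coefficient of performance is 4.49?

COP_R = T_C/(T_H − T_C) ⇒ T_H = T_C·(1 + 1/COP_R) = 247.00 × (1 + 1/4.49) = 302 K.

T_H ≈ 302 K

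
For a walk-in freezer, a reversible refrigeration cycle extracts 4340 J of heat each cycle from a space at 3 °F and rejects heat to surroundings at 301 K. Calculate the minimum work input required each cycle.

W_in ≈ 742.3 J

T_C = 3 °F → (3 − 32) × 5/9 = -16.11 °C = 257.04 K.
COP_R = T_C/(T_H − T_C) = 257.04/43.96 = 5.8470.
W = Q_C/COP_R = 4340/5.8470 = 742.3 J.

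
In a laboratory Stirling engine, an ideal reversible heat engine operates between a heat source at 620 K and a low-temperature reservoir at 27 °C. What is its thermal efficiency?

T_C = 27 °C → 27 + 273.15 = 300.15 K.
η_rev = 1 − T_C/T_H = 1 − 300.15/620.00 = 0.516.

η ≈ 0.516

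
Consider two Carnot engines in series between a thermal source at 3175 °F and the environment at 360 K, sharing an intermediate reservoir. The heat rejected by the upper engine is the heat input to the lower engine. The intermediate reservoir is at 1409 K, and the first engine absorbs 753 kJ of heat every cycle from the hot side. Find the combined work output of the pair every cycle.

T_H = 3175 °F → (3175 − 32) × 5/9 = 1746.11 °C = 2019.26 K.
Two reversible stages in series are equivalent to a single Carnot engine between T_H and T_C, so η_total = 1 − T_C/T_H = 1 − 360.00/2019.26 = 0.8217.
W_total = η_total · Q_H = 0.8217 × 753 = 618.8 kJ.

W_total ≈ 618.8 kJ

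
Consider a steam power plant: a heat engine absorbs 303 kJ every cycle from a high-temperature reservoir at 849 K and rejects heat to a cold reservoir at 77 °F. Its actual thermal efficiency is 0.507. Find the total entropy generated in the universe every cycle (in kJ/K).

ΔS_univ ≈ 0.144 kJ/K

T_C = 77 °F → (77 − 32) × 5/9 = 25.00 °C = 298.15 K.
W = η·Q_H = 0.507 × 303 = 153.6 kJ, so Q_C = Q_H − W = 149.4 kJ.
Reservoir entropy changes: ΔS_H = −Q_H/T_H = −303/849.00 = -0.3569 kJ/K and ΔS_C = +Q_C/T_C = 149.4/298.15 = 0.5010 kJ/K.
ΔS_univ = −Q_H/T_H + Q_C/T_C = 0.144 kJ/K (> 0, since η = 0.507 < η_Carnot = 0.649).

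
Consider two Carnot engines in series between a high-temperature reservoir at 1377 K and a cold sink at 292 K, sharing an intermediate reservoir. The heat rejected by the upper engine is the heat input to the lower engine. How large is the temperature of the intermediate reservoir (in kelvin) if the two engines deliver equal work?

T_m ≈ 834.5 K

For reversible stages Q_m = Q_H·(T_m/T_H). Setting W₁ = Q_H(1 − T_m/T_H) equal to W₂ = Q_m(1 − T_C/T_m) = Q_H·(T_m − T_C)/T_H gives T_H − T_m = T_m − T_C, so T_m = (T_H + T_C)/2 = (1377.00 + 292.00)/2 = 834.5 K.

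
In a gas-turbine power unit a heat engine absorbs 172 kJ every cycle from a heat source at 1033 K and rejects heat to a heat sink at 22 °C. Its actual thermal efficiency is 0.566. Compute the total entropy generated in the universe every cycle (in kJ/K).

T_C = 22 °C → 22 + 273.15 = 295.15 K.
W = η·Q_H = 0.566 × 172 = 97.35 kJ, so Q_C = Q_H − W = 74.65 kJ.
The hot reservoir loses entropy Q_H/T_H = 172/1033.00 = 0.1665 kJ/K; the cold reservoir gains Q_C/T_C = 74.65/295.15 = 0.2529 kJ/K.
ΔS_univ = −Q_H/T_H + Q_C/T_C = 0.0864 kJ/K (> 0, since η = 0.566 < η_Carnot = 0.714).

ΔS_univ ≈ 0.0864 kJ/K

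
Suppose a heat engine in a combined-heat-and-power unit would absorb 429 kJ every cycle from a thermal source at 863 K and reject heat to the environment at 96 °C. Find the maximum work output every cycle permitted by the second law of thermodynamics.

W_max ≈ 245.5 kJ

T_C = 96 °C → 96 + 273.15 = 369.15 K.
The upper bound on efficiency is η_max = 1 − T_C/T_H = 1 − 369.15/863.00 = 0.5722.
W_max = η_max · Q_H = 0.5722 × 429 = 245.5 kJ.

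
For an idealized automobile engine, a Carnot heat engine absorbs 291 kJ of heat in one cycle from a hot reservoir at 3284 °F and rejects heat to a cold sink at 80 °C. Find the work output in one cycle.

W ≈ 241.6 kJ

T_H = 3284 °F → (3284 − 32) × 5/9 = 1806.67 °C = 2079.82 K.
T_C = 80 °C → 80 + 273.15 = 353.15 K.
Since the cycle is reversible, η = 1 − T_C/T_H = 1 − 353.15/2079.82 = 0.8302.
W = η·Q_H = 0.8302 × 291 = 241.6 kJ.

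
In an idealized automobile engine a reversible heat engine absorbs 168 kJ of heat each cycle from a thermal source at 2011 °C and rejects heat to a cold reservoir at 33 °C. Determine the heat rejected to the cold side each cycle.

Q_C ≈ 22.52 kJ

T_H = 2011 °C → 2011 + 273.15 = 2284.15 K.
T_C = 33 °C → 33 + 273.15 = 306.15 K.
η_rev = 1 − T_C/T_H = 1 − 306.15/2284.15 = 0.8660.
For a reversible cycle Q_C/Q_H = T_C/T_H, so Q_C = 168 × 306.15/2284.15 = 22.52 kJ.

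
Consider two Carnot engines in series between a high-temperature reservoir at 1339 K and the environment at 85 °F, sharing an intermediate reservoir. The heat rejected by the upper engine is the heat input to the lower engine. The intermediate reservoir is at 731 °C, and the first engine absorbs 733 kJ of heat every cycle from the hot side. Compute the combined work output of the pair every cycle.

T_C = 85 °F → (85 − 32) × 5/9 = 29.44 °C = 302.59 K.
Two reversible stages in series are equivalent to a single Carnot engine between T_H and T_C, so η_total = 1 − T_C/T_H = 1 − 302.59/1339.00 = 0.7740.
W_total = η_total · Q_H = 0.7740 × 733 = 567.4 kJ.

W_total ≈ 567.4 kJ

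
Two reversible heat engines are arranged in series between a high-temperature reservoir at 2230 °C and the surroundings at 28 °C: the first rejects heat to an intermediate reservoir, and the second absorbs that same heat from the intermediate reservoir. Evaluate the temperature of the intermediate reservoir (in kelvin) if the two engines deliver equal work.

T_m ≈ 1400 K

T_H = 2230 °C → 2230 + 273.15 = 2503.15 K.
T_C = 28 °C → 28 + 273.15 = 301.15 K.
For reversible stages Q_m = Q_H·(T_m/T_H). Setting W₁ = Q_H(1 − T_m/T_H) equal to W₂ = Q_m(1 − T_C/T_m) = Q_H·(T_m − T_C)/T_H gives T_H − T_m = T_m − T_C, so T_m = (T_H + T_C)/2 = (2503.15 + 301.15)/2 = 1400 K.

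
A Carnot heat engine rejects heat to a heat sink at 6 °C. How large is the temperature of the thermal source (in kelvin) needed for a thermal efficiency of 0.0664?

T_H ≈ 299 K

T_C = 6 °C → 6 + 273.15 = 279.15 K.
From η = 1 − T_C/T_H, solving for T_H gives T_H = T_C/(1 − η) = 279.15/(1 − 0.0664) = 299 K.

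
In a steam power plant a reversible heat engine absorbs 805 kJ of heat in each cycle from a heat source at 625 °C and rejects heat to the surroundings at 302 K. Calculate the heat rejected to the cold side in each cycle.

T_H = 625 °C → 625 + 273.15 = 898.15 K.
The Carnot efficiency is η = 1 − T_C/T_H = 1 − 302.00/898.15 = 0.6638.
For a reversible cycle Q_C/Q_H = T_C/T_H, so Q_C = 805 × 302.00/898.15 = 270.7 kJ.

Q_C ≈ 270.7 kJ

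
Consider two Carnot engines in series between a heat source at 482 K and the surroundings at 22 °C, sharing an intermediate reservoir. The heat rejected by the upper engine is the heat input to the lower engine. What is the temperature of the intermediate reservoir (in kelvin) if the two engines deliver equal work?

T_C = 22 °C → 22 + 273.15 = 295.15 K.
For reversible stages Q_m = Q_H·(T_m/T_H). Setting W₁ = Q_H(1 − T_m/T_H) equal to W₂ = Q_m(1 − T_C/T_m) = Q_H·(T_m − T_C)/T_H gives T_H − T_m = T_m − T_C, so T_m = (T_H + T_C)/2 = (482.00 + 295.15)/2 = 389 K.

T_m ≈ 389 K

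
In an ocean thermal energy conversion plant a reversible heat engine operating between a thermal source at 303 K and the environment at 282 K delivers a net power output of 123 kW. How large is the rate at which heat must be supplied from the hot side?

For a reversible engine, η = 1 − T_C/T_H = 1 − 282.00/303.00 = 0.0693.
Q_H = W/η = 123/0.0693 = 1770 kW.

Q̇_H ≈ 1770 kW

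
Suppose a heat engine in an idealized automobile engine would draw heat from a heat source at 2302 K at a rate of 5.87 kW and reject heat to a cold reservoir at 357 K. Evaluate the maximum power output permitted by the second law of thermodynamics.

Ẇ_max ≈ 4.96 kW

The second-law ceiling is the Carnot efficiency, η_max = 1 − T_C/T_H = 1 − 357.00/2302.00 = 0.8449.
W_max = η_max · Q_H = 0.8449 × 5.87 = 4.96 kW.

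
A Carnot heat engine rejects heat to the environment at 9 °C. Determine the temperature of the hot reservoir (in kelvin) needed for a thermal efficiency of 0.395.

T_C = 9 °C → 9 + 273.15 = 282.15 K.
From η = 1 − T_C/T_H, solving for T_H gives T_H = T_C/(1 − η) = 282.15/(1 − 0.395) = 466.4 K.

T_H ≈ 466.4 K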